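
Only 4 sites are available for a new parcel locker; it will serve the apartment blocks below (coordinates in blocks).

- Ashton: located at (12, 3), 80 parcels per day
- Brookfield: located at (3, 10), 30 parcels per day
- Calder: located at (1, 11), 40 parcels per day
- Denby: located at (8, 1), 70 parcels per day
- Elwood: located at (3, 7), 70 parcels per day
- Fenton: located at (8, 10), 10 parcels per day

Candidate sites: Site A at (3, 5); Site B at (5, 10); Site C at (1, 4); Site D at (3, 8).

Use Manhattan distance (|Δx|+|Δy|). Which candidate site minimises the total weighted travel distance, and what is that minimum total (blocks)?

Site A, total 2220 blocks

Total weighted distance at each candidate:
  Site A (3, 5): total = 2220
  Site B (5, 10): total = 2600
  Site C (1, 4): total = 2660
  Site D (3, 8): total = 2360
Minimum is at Site A with total 2220 blocks.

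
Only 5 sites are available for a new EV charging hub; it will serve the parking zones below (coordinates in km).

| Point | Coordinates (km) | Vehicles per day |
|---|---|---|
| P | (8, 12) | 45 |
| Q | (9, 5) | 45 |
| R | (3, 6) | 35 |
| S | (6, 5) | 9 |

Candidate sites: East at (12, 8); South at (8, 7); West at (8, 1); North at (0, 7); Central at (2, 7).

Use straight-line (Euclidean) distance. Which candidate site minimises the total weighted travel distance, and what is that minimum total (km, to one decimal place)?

South, total 529.5 km

Total weighted distance at each candidate:
  East (12, 8): total = 828.5
  South (8, 7): total = 529.5
  West (8, 1): total = 968.3
  North (0, 7): total = 1007.0
  Central (2, 7): total = 768.8
Minimum is at South with total 529.5 km.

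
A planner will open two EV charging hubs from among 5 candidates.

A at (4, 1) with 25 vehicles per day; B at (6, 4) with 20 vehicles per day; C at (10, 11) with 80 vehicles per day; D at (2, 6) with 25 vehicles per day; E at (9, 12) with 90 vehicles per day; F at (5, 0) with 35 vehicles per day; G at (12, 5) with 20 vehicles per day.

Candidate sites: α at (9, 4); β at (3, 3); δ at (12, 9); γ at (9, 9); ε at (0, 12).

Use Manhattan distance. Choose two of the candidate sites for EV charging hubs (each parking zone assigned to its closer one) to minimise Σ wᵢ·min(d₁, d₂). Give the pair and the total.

{β, γ}, total 1080

Evaluate every pair (each demand assigned to the nearer of the two):
  {β, γ}: total = 1080
  {α, γ}: total = 1355
  {β, δ}: total = 1370
  {α, δ}: total = 1705
  {δ, γ}: total = 1780
  {γ, ε}: total = 1790
  {α, β}: total = 1850
  {α, ε}: total = 2180
  {δ, ε}: total = 2295
  {β, ε}: total = 2340
Best pair: {β, γ} with total 1080.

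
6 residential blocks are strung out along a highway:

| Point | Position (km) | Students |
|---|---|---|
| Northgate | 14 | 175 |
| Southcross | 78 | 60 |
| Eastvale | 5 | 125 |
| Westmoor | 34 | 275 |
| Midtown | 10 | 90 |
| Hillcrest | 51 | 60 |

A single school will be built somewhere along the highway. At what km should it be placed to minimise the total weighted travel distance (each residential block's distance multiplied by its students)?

For a sum of weighted absolute distances on a line, the optimum is the weighted median (not the mean). Total weight W = 785; half-weight = 392.5.
Sort by position and accumulate weight:
  km 5 (Eastvale, w=125) → cum 125
  km 10 (Midtown, w=90) → cum 215
  km 14 (Northgate, w=175) → cum 390
  km 34 (Westmoor, w=275) → cum 665  ≥ 392.5 → median here
  km 51 (Hillcrest, w=60) → cum 725
  km 78 (Southcross, w=60) → cum 785
Optimal location: km 34.

x = 34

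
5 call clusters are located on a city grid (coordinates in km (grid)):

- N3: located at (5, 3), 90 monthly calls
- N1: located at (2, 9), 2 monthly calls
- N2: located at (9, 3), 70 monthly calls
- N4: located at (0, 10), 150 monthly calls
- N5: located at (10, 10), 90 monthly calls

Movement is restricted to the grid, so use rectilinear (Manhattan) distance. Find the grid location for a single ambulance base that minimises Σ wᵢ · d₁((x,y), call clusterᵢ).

(5, 10)

Manhattan distance separates: Σwᵢ(|x−xᵢ|+|y−yᵢ|) = Σwᵢ|x−xᵢ| + Σwᵢ|y−yᵢ|, so x and y are optimised independently as 1-D weighted medians.
Total weight W = 402; half = 201.
x-coordinate, sorted with cumulative weight:
  x=0 (N4, w=150) cum 150
  x=2 (N1, w=2) cum 152
  x=5 (N3, w=90) cum 242  ← median
  x=9 (N2, w=70) cum 312
  x=10 (N5, w=90) cum 402
⇒ x* = 5
y-coordinate, sorted with cumulative weight:
  y=3 (N3, w=90) cum 90
  y=3 (N2, w=70) cum 160
  y=9 (N1, w=2) cum 162
  y=10 (N4, w=150) cum 312  ← median
  y=10 (N5, w=90) cum 402
⇒ y* = 10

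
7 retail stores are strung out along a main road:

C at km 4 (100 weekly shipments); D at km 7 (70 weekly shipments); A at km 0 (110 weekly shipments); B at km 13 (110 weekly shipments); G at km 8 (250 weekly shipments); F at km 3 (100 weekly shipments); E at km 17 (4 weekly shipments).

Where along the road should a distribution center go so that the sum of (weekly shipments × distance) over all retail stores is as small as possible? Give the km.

For a sum of weighted absolute distances on a line, the optimum is the weighted median (not the mean). Total weight W = 744; half-weight = 372.
Sort by position and accumulate weight:
  km 0 (A, w=110) → cum 110
  km 3 (F, w=100) → cum 210
  km 4 (C, w=100) → cum 310
  km 7 (D, w=70) → cum 380  ≥ 372 → median here
  km 8 (G, w=250) → cum 630
  km 13 (B, w=110) → cum 740
  km 17 (E, w=4) → cum 744
Optimal location: km 7.

x = 7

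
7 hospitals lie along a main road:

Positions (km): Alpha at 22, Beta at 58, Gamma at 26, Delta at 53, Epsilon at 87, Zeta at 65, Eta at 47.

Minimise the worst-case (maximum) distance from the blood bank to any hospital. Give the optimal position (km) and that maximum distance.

The 1-center on a line is the midpoint of the two extreme points: leftmost at 22, rightmost at 87.
Optimal location = (22 + 87)/2 = 54.5; maximum distance = (87 − 22)/2 = 32.5.

location 54.5, max distance 32.5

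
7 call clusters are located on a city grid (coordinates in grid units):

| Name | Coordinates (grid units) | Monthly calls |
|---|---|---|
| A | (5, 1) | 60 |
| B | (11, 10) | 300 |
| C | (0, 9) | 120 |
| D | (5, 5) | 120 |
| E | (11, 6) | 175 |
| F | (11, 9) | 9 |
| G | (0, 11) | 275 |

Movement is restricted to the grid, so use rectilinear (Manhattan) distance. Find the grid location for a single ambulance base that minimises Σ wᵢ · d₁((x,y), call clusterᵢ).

Manhattan distance separates: Σwᵢ(|x−xᵢ|+|y−yᵢ|) = Σwᵢ|x−xᵢ| + Σwᵢ|y−yᵢ|, so x and y are optimised independently as 1-D weighted medians.
Total weight W = 1059; half = 529.5.
x-coordinate, sorted with cumulative weight:
  x=0 (C, w=120) cum 120
  x=0 (G, w=275) cum 395
  x=5 (A, w=60) cum 455
  x=5 (D, w=120) cum 575  ← median
  x=11 (B, w=300) cum 875
  x=11 (E, w=175) cum 1050
  x=11 (F, w=9) cum 1059
⇒ x* = 5
y-coordinate, sorted with cumulative weight:
  y=1 (A, w=60) cum 60
  y=5 (D, w=120) cum 180
  y=6 (E, w=175) cum 355
  y=9 (C, w=120) cum 475
  y=9 (F, w=9) cum 484
  y=10 (B, w=300) cum 784  ← median
  y=11 (G, w=275) cum 1059
⇒ y* = 10

(5, 10)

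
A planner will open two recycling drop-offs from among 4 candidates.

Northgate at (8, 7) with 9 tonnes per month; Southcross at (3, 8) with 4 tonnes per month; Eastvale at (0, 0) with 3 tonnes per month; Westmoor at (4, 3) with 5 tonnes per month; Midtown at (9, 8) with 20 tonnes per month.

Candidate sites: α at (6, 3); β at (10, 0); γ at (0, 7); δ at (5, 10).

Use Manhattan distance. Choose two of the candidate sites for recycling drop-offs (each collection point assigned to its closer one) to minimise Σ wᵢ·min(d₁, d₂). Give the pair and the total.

Evaluate every pair (each demand assigned to the nearer of the two):
  {α, δ}: total = 227
  {γ, δ}: total = 251
  {β, δ}: total = 260
  {α, γ}: total = 261
  {α, β}: total = 283
  {β, γ}: total = 329
Best pair: {α, δ} with total 227.

{α, δ}, total 227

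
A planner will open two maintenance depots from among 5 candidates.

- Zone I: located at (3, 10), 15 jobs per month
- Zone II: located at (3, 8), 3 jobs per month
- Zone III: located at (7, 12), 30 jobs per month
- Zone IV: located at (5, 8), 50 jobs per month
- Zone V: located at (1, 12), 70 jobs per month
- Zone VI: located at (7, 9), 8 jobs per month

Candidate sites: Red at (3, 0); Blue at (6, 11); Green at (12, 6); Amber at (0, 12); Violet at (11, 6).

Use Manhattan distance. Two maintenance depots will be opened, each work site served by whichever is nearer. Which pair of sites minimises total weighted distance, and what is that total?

{Blue, Amber}, total 432

Evaluate every pair (each demand assigned to the nearer of the two):
  {Blue, Amber}: total = 432
  {Red, Blue}: total = 782
  {Blue, Green}: total = 782
  {Blue, Violet}: total = 782
  {Amber, Violet}: total = 832
  {Green, Amber}: total = 890
  {Red, Amber}: total = 906
  {Red, Violet}: total = 1910
  {Red, Green}: total = 1998
  {Green, Violet}: total = 2086
Best pair: {Blue, Amber} with total 432.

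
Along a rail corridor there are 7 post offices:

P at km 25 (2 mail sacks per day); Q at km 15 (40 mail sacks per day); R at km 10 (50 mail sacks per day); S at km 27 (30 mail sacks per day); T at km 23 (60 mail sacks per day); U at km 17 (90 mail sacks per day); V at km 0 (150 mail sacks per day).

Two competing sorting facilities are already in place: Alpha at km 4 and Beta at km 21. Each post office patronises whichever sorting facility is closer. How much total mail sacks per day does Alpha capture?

200

The indifferent point is the midpoint (4+21)/2 = 12.5; post offices left of it (closer to Alpha at 4) go to Alpha, those right go to Beta.
  V at 0 (w=150) → Alpha
  R at 10 (w=50) → Alpha
  Q at 15 (w=40) → Beta
  U at 17 (w=90) → Beta
  T at 23 (w=60) → Beta
  P at 25 (w=2) → Beta
  S at 27 (w=30) → Beta
Alpha captures 200; Beta captures 222.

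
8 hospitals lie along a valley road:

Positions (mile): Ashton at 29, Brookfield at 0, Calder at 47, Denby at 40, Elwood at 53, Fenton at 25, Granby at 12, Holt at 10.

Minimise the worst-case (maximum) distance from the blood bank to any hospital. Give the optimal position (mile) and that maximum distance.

The 1-center on a line is the midpoint of the two extreme points: leftmost at 0, rightmost at 53.
Optimal location = (0 + 53)/2 = 26.5; maximum distance = (53 − 0)/2 = 26.5.

location 26.5, max distance 26.5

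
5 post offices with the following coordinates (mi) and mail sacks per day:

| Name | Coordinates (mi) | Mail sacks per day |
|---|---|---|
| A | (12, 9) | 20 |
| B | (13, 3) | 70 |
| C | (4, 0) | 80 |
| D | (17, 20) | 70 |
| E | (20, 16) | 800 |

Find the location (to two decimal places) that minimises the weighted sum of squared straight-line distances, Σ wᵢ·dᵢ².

The minimiser of Σwᵢ‖p−pᵢ‖² is the weighted centroid p* = (Σwᵢpᵢ)/(Σwᵢ).
Σwᵢ = 1040.
Σwᵢxᵢ = 20·12 + 70·13 + 80·4 + 70·17 + 800·20 = 18660.
Σwᵢyᵢ = 20·9 + 70·3 + 80·0 + 70·20 + 800·16 = 14590.
x* = 18660/1040 = 17.94, y* = 14590/1040 = 14.03.

(17.94, 14.03)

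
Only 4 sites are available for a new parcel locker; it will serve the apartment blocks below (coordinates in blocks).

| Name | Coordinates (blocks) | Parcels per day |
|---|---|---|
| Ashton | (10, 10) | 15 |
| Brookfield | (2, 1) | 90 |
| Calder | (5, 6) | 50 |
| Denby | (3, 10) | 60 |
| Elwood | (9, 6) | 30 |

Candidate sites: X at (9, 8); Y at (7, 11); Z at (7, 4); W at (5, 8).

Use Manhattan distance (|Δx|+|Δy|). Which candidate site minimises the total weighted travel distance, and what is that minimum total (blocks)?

Total weighted distance at each candidate:
  X (9, 8): total = 2145
  Y (7, 11): total = 2270
  Z (7, 4): total = 1775
  W (5, 8): total = 1525
Minimum is at W with total 1525 blocks.

W, total 1525 blocks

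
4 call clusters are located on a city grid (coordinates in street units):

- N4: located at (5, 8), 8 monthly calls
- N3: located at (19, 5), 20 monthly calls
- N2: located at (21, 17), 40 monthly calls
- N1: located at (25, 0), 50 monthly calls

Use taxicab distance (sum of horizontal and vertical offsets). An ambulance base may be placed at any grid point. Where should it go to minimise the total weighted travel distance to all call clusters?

Manhattan distance separates: Σwᵢ(|x−xᵢ|+|y−yᵢ|) = Σwᵢ|x−xᵢ| + Σwᵢ|y−yᵢ|, so x and y are optimised independently as 1-D weighted medians.
Total weight W = 118; half = 59.
x-coordinate, sorted with cumulative weight:
  x=5 (N4, w=8) cum 8
  x=19 (N3, w=20) cum 28
  x=21 (N2, w=40) cum 68  ← median
  x=25 (N1, w=50) cum 118
⇒ x* = 21
y-coordinate, sorted with cumulative weight:
  y=0 (N1, w=50) cum 50
  y=5 (N3, w=20) cum 70  ← median
  y=8 (N4, w=8) cum 78
  y=17 (N2, w=40) cum 118
⇒ y* = 5

(21, 5)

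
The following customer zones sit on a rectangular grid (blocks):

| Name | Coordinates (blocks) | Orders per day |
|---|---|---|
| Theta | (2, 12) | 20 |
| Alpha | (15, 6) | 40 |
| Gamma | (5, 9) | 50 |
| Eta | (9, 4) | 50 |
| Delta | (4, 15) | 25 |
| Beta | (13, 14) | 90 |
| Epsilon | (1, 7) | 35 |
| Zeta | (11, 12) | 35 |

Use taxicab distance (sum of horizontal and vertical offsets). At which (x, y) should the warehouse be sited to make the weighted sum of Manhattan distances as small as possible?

Manhattan distance separates: Σwᵢ(|x−xᵢ|+|y−yᵢ|) = Σwᵢ|x−xᵢ| + Σwᵢ|y−yᵢ|, so x and y are optimised independently as 1-D weighted medians.
Total weight W = 345; half = 172.5.
x-coordinate, sorted with cumulative weight:
  x=1 (Epsilon, w=35) cum 35
  x=2 (Theta, w=20) cum 55
  x=4 (Delta, w=25) cum 80
  x=5 (Gamma, w=50) cum 130
  x=9 (Eta, w=50) cum 180  ← median
  x=11 (Zeta, w=35) cum 215
  x=13 (Beta, w=90) cum 305
  x=15 (Alpha, w=40) cum 345
⇒ x* = 9
y-coordinate, sorted with cumulative weight:
  y=4 (Eta, w=50) cum 50
  y=6 (Alpha, w=40) cum 90
  y=7 (Epsilon, w=35) cum 125
  y=9 (Gamma, w=50) cum 175  ← median
  y=12 (Theta, w=20) cum 195
  y=12 (Zeta, w=35) cum 230
  y=14 (Beta, w=90) cum 320
  y=15 (Delta, w=25) cum 345
⇒ y* = 9

(9, 9)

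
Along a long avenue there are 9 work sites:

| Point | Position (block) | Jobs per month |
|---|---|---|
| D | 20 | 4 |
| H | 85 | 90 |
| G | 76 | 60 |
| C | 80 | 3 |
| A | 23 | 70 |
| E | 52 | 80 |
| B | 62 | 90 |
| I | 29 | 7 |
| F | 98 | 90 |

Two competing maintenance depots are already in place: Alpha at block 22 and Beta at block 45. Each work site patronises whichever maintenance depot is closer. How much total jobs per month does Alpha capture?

81

The indifferent point is the midpoint (22+45)/2 = 33.5; work sites left of it (closer to Alpha at 22) go to Alpha, those right go to Beta.
  D at 20 (w=4) → Alpha
  A at 23 (w=70) → Alpha
  I at 29 (w=7) → Alpha
  E at 52 (w=80) → Beta
  B at 62 (w=90) → Beta
  G at 76 (w=60) → Beta
  C at 80 (w=3) → Beta
  H at 85 (w=90) → Beta
  F at 98 (w=90) → Beta
Alpha captures 81; Beta captures 413.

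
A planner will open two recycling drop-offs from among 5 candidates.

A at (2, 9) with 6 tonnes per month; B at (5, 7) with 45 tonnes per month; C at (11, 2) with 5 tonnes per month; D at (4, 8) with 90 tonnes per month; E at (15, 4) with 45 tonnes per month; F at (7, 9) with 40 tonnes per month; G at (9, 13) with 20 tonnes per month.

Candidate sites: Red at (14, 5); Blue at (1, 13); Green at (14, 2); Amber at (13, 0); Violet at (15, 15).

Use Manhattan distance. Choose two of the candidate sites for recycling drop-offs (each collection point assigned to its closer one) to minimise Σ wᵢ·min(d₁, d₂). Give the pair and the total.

{Red, Blue}, total 1880

Evaluate every pair (each demand assigned to the nearer of the two):
  {Red, Blue}: total = 1880
  {Blue, Green}: total = 1910
  {Blue, Amber}: total = 2050
  {Blue, Violet}: total = 2340
  {Red, Violet}: total = 2481
  {Red, Green}: total = 2566
  {Red, Amber}: total = 2571
  {Green, Violet}: total = 3054
  {Green, Amber}: total = 3214
  {Amber, Violet}: total = 3329
Best pair: {Red, Blue} with total 1880.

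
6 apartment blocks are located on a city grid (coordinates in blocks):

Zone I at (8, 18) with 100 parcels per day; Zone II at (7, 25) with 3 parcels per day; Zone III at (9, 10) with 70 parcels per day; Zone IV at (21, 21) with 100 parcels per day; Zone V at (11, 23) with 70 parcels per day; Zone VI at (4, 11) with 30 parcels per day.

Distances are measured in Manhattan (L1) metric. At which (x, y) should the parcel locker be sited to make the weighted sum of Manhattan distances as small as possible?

Manhattan distance separates: Σwᵢ(|x−xᵢ|+|y−yᵢ|) = Σwᵢ|x−xᵢ| + Σwᵢ|y−yᵢ|, so x and y are optimised independently as 1-D weighted medians.
Total weight W = 373; half = 186.5.
x-coordinate, sorted with cumulative weight:
  x=4 (Zone VI, w=30) cum 30
  x=7 (Zone II, w=3) cum 33
  x=8 (Zone I, w=100) cum 133
  x=9 (Zone III, w=70) cum 203  ← median
  x=11 (Zone V, w=70) cum 273
  x=21 (Zone IV, w=100) cum 373
⇒ x* = 9
y-coordinate, sorted with cumulative weight:
  y=10 (Zone III, w=70) cum 70
  y=11 (Zone VI, w=30) cum 100
  y=18 (Zone I, w=100) cum 200  ← median
  y=21 (Zone IV, w=100) cum 300
  y=23 (Zone V, w=70) cum 370
  y=25 (Zone II, w=3) cum 373
⇒ y* = 18

(9, 18)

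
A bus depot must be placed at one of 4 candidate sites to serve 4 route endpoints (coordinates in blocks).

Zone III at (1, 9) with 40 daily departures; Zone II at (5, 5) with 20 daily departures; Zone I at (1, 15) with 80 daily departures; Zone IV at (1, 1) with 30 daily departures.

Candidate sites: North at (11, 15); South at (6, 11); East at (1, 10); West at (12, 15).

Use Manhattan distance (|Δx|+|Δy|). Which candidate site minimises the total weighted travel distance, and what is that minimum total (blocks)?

East, total 890 blocks

Total weighted distance at each candidate:
  North (11, 15): total = 2480
  South (6, 11): total = 1590
  East (1, 10): total = 890
  West (12, 15): total = 2650
Minimum is at East with total 890 blocks.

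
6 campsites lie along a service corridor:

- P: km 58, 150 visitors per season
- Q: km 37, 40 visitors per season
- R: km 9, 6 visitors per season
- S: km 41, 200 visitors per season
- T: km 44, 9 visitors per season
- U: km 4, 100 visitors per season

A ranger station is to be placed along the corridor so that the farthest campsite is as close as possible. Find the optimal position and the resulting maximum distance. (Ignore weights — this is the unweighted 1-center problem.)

location 31, max distance 27

The 1-center on a line is the midpoint of the two extreme points: leftmost at 4, rightmost at 58.
Optimal location = (4 + 58)/2 = 31; maximum distance = (58 − 4)/2 = 27.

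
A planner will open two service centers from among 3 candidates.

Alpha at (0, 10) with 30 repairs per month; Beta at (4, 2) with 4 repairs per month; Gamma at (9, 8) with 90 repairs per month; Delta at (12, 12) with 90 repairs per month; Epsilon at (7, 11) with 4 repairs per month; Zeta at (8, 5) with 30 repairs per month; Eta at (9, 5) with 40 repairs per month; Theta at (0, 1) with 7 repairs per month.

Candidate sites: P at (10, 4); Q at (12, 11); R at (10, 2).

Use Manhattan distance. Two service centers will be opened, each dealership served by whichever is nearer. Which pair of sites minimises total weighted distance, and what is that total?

{P, Q}, total 1243

Evaluate every pair (each demand assigned to the nearer of the two):
  {P, Q}: total = 1243
  {Q, R}: total = 1451
  {P, R}: total = 2141
Best pair: {P, Q} with total 1243.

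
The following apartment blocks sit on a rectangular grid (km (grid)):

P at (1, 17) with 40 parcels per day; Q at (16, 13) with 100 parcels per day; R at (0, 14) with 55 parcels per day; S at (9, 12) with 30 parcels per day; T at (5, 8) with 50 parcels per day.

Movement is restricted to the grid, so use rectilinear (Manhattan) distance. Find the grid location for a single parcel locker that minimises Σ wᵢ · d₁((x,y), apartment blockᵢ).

Manhattan distance separates: Σwᵢ(|x−xᵢ|+|y−yᵢ|) = Σwᵢ|x−xᵢ| + Σwᵢ|y−yᵢ|, so x and y are optimised independently as 1-D weighted medians.
Total weight W = 275; half = 137.5.
x-coordinate, sorted with cumulative weight:
  x=0 (R, w=55) cum 55
  x=1 (P, w=40) cum 95
  x=5 (T, w=50) cum 145  ← median
  x=9 (S, w=30) cum 175
  x=16 (Q, w=100) cum 275
⇒ x* = 5
y-coordinate, sorted with cumulative weight:
  y=8 (T, w=50) cum 50
  y=12 (S, w=30) cum 80
  y=13 (Q, w=100) cum 180  ← median
  y=14 (R, w=55) cum 235
  y=17 (P, w=40) cum 275
⇒ y* = 13

(5, 13)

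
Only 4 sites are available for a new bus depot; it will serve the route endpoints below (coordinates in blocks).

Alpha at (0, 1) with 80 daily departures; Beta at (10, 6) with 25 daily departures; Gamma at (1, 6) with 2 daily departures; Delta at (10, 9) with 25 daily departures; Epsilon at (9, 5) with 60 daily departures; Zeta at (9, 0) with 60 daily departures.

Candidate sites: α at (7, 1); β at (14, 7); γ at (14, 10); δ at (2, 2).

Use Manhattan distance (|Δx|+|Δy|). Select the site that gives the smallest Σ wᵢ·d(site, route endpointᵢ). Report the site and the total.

Total weighted distance at each candidate:
  α (7, 1): total = 1597
  β (14, 7): total = 3043
  γ (14, 10): total = 3699
  δ (2, 2): total = 2065
Minimum is at α with total 1597 blocks.

α, total 1597 blocks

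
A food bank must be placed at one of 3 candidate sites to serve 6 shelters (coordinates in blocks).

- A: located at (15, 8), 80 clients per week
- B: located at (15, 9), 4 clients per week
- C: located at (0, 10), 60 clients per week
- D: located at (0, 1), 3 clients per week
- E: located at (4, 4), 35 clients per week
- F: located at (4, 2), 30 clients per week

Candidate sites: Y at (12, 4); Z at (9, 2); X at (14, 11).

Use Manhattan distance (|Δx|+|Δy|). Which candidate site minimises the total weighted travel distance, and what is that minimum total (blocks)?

Y, total 2297 blocks

Total weighted distance at each candidate:
  Y (12, 4): total = 2297
  Z (9, 2): total = 2457
  X (14, 11): total = 2469
Minimum is at Y with total 2297 blocks.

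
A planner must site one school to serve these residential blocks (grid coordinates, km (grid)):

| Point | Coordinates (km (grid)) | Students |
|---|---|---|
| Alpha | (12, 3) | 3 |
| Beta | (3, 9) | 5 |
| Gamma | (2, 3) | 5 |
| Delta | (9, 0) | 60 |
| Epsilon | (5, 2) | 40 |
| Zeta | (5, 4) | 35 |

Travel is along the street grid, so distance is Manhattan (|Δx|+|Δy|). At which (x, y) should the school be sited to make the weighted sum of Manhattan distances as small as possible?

Manhattan distance separates: Σwᵢ(|x−xᵢ|+|y−yᵢ|) = Σwᵢ|x−xᵢ| + Σwᵢ|y−yᵢ|, so x and y are optimised independently as 1-D weighted medians.
Total weight W = 148; half = 74.
x-coordinate, sorted with cumulative weight:
  x=2 (Gamma, w=5) cum 5
  x=3 (Beta, w=5) cum 10
  x=5 (Epsilon, w=40) cum 50
  x=5 (Zeta, w=35) cum 85  ← median
  x=9 (Delta, w=60) cum 145
  x=12 (Alpha, w=3) cum 148
⇒ x* = 5
y-coordinate, sorted with cumulative weight:
  y=0 (Delta, w=60) cum 60
  y=2 (Epsilon, w=40) cum 100  ← median
  y=3 (Alpha, w=3) cum 103
  y=3 (Gamma, w=5) cum 108
  y=4 (Zeta, w=35) cum 143
  y=9 (Beta, w=5) cum 148
⇒ y* = 2

(5, 2)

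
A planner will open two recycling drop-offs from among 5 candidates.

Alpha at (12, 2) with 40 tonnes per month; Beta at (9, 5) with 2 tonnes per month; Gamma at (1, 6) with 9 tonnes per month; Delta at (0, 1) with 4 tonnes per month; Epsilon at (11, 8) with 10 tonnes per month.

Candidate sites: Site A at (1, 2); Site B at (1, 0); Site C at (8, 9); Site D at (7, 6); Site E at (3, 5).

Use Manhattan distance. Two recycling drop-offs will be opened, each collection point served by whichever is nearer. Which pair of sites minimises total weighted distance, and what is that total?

Evaluate every pair (each demand assigned to the nearer of the two):
  {Site A, Site D}: total = 470
  {Site D, Site E}: total = 481
  {Site B, Site D}: total = 488
  {Site C, Site D}: total = 508
  {Site A, Site C}: total = 534
  {Site C, Site E}: total = 545
  {Site B, Site C}: total = 552
  {Site A, Site E}: total = 597
  {Site B, Site E}: total = 637
  {Site A, Site B}: total = 666
Best pair: {Site A, Site D} with total 470.

{Site A, Site D}, total 470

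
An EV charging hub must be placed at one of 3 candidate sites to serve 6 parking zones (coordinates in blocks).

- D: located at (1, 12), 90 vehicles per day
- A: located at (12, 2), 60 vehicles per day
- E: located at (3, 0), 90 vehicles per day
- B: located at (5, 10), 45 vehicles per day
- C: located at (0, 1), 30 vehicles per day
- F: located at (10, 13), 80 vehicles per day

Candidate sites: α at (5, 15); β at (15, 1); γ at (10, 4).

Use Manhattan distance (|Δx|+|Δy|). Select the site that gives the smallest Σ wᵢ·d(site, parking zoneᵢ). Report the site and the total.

Total weighted distance at each candidate:
  α (5, 15): total = 4715
  β (15, 1): total = 6325
  γ (10, 4): total = 4365
Minimum is at γ with total 4365 blocks.

γ, total 4365 blocks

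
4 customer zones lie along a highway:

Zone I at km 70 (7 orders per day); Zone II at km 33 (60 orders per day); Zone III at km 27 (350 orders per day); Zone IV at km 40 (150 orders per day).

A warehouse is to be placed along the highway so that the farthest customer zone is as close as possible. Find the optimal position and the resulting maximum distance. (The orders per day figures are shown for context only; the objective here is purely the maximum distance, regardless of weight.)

The 1-center on a line is the midpoint of the two extreme points: leftmost at 27, rightmost at 70.
Optimal location = (27 + 70)/2 = 48.5; maximum distance = (70 − 27)/2 = 21.5.

location 48.5, max distance 21.5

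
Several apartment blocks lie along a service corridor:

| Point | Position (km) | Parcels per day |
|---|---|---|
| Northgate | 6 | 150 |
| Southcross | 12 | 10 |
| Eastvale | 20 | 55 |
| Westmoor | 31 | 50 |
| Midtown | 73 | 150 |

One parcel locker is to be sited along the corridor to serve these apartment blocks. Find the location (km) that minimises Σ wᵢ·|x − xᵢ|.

x = 20

For a sum of weighted absolute distances on a line, the optimum is the weighted median (not the mean). Total weight W = 415; half-weight = 207.5.
Sort by position and accumulate weight:
  km 6 (Northgate, w=150) → cum 150
  km 12 (Southcross, w=10) → cum 160
  km 20 (Eastvale, w=55) → cum 215  ≥ 207.5 → median here
  km 31 (Westmoor, w=50) → cum 265
  km 73 (Midtown, w=150) → cum 415
Optimal location: km 20.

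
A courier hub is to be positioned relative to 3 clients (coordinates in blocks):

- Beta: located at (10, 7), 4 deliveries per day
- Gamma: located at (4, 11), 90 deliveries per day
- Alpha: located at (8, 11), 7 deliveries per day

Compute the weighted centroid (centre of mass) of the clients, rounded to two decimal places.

The minimiser of Σwᵢ‖p−pᵢ‖² is the weighted centroid p* = (Σwᵢpᵢ)/(Σwᵢ).
Σwᵢ = 101.
Σwᵢxᵢ = 4·10 + 90·4 + 7·8 = 456.
Σwᵢyᵢ = 4·7 + 90·11 + 7·11 = 1095.
x* = 456/101 = 4.51, y* = 1095/101 = 10.84.

(4.51, 10.84)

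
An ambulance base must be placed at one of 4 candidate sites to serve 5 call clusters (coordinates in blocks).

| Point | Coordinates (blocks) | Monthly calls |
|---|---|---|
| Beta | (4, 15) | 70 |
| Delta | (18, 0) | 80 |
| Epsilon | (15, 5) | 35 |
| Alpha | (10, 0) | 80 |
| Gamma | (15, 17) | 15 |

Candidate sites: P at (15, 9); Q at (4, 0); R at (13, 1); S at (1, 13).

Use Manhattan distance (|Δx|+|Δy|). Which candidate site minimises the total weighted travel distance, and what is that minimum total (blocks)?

R, total 2890 blocks

Total weighted distance at each candidate:
  P (15, 9): total = 3530
  Q (4, 0): total = 3630
  R (13, 1): total = 2890
  S (1, 13): total = 5550
Minimum is at R with total 2890 blocks.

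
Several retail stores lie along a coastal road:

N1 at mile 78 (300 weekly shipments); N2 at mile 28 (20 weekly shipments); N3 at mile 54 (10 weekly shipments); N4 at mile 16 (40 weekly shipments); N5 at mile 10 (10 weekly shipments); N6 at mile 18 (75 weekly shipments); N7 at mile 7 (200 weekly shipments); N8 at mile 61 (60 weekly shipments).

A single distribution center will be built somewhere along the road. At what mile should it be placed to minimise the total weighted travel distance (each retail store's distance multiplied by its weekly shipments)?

For a sum of weighted absolute distances on a line, the optimum is the weighted median (not the mean). Total weight W = 715; half-weight = 357.5.
Sort by position and accumulate weight:
  mile 7 (N7, w=200) → cum 200
  mile 10 (N5, w=10) → cum 210
  mile 16 (N4, w=40) → cum 250
  mile 18 (N6, w=75) → cum 325
  mile 28 (N2, w=20) → cum 345
  mile 54 (N3, w=10) → cum 355
  mile 61 (N8, w=60) → cum 415  ≥ 357.5 → median here
  mile 78 (N1, w=300) → cum 715
Optimal location: mile 61.

x = 61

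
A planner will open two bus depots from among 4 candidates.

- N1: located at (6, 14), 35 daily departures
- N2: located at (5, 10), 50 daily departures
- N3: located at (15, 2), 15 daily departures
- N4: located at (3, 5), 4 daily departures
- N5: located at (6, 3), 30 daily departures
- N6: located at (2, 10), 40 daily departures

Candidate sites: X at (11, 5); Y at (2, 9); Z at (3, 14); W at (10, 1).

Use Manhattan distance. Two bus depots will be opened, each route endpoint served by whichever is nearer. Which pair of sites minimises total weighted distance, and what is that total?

{Y, W}, total 845

Evaluate every pair (each demand assigned to the nearer of the two):
  {Y, W}: total = 845
  {X, Y}: total = 890
  {Z, W}: total = 911
  {X, Z}: total = 952
  {Y, Z}: total = 965
  {X, W}: total = 1902
Best pair: {Y, W} with total 845.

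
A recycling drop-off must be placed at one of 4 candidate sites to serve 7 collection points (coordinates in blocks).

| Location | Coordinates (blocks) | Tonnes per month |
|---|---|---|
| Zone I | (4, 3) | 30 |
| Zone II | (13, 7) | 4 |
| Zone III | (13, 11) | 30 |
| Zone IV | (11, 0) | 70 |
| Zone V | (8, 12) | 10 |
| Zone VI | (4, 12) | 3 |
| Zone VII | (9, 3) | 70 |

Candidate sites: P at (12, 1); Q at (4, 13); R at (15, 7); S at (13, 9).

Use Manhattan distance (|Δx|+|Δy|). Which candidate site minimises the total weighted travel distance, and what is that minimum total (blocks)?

Total weighted distance at each candidate:
  P (12, 1): total = 1355
  Q (4, 13): total = 3193
  R (15, 7): total = 2276
  S (13, 9): total = 2104
Minimum is at P with total 1355 blocks.

P, total 1355 blocks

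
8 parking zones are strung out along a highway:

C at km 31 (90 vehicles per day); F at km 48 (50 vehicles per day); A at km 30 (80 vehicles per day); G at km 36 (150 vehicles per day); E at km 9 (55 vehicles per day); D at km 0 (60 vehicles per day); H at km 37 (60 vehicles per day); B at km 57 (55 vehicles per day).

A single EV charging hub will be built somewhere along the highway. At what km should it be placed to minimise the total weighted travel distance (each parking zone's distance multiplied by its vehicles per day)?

For a sum of weighted absolute distances on a line, the optimum is the weighted median (not the mean). Total weight W = 600; half-weight = 300.
Sort by position and accumulate weight:
  km 0 (D, w=60) → cum 60
  km 9 (E, w=55) → cum 115
  km 30 (A, w=80) → cum 195
  km 31 (C, w=90) → cum 285
  km 36 (G, w=150) → cum 435  ≥ 300 → median here
  km 37 (H, w=60) → cum 495
  km 48 (F, w=50) → cum 545
  km 57 (B, w=55) → cum 600
Optimal location: km 36.

x = 36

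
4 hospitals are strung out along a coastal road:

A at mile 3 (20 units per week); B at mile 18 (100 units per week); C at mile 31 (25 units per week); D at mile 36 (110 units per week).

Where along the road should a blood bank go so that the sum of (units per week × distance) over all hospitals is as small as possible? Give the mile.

x = 31

For a sum of weighted absolute distances on a line, the optimum is the weighted median (not the mean). Total weight W = 255; half-weight = 127.5.
Sort by position and accumulate weight:
  mile 3 (A, w=20) → cum 20
  mile 18 (B, w=100) → cum 120
  mile 31 (C, w=25) → cum 145  ≥ 127.5 → median here
  mile 36 (D, w=110) → cum 255
Optimal location: mile 31.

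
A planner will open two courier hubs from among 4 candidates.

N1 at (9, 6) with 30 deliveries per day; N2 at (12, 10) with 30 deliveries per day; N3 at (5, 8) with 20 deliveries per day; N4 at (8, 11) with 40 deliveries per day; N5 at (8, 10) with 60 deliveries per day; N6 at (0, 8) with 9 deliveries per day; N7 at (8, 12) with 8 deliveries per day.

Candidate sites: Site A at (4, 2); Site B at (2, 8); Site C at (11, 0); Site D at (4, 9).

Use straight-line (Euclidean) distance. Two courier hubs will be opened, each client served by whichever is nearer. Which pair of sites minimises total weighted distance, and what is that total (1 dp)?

{Site B, Site D}, total 929.4

Evaluate every pair (each demand assigned to the nearer of the two):
  {Site B, Site D}: total = 929.4
  {Site A, Site D}: total = 948.5
  {Site C, Site D}: total = 948.5
  {Site B, Site C}: total = 1274.7
  {Site A, Site B}: total = 1281.5
  {Site A, Site C}: total = 1694.6
Best pair: {Site B, Site D} with total 929.4.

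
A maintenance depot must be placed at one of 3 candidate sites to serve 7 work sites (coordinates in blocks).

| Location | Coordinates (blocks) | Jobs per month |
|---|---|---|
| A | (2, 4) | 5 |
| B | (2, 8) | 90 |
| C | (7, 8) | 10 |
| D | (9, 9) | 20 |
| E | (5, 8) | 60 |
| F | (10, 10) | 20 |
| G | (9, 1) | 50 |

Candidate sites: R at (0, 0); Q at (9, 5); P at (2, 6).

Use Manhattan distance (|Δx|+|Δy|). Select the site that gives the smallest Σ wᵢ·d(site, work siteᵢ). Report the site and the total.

P, total 1600 blocks

Total weighted distance at each candidate:
  R (0, 0): total = 3120
  Q (9, 5): total = 1810
  P (2, 6): total = 1600
Minimum is at P with total 1600 blocks.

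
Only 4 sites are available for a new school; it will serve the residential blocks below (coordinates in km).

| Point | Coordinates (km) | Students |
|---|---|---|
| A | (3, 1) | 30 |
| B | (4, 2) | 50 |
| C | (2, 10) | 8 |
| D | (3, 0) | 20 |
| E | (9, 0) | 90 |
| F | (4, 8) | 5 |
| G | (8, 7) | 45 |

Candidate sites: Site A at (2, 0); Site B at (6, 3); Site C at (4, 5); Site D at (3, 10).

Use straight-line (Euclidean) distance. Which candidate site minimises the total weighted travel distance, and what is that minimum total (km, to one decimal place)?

Site B, total 979.3 km

Total weighted distance at each candidate:
  Site A (2, 0): total = 1370.0
  Site B (6, 3): total = 979.3
  Site C (4, 5): total = 1271.4
  Site D (3, 10): total = 2204.3
Minimum is at Site B with total 979.3 km.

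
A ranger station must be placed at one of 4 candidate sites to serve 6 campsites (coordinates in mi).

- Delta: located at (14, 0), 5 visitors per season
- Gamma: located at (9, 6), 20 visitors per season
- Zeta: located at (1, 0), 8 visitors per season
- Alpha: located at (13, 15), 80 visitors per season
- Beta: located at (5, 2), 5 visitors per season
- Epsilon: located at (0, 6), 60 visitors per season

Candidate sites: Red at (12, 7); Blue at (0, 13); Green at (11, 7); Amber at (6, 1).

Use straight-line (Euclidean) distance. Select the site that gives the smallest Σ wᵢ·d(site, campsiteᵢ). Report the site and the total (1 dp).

Green, total 1541.9 mi

Total weighted distance at each candidate:
  Red (12, 7): total = 1614.4
  Blue (0, 13): total = 1960.5
  Green (11, 7): total = 1541.9
  Amber (6, 1): total = 1925.6
Minimum is at Green with total 1541.9 mi.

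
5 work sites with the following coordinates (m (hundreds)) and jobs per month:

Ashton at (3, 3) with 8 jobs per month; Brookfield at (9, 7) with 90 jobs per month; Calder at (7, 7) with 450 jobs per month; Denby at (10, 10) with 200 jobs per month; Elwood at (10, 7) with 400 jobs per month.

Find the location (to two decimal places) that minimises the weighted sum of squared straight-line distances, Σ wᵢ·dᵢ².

(8.70, 7.49)

The minimiser of Σwᵢ‖p−pᵢ‖² is the weighted centroid p* = (Σwᵢpᵢ)/(Σwᵢ).
Σwᵢ = 1148.
Σwᵢxᵢ = 8·3 + 90·9 + 450·7 + 200·10 + 400·10 = 9984.
Σwᵢyᵢ = 8·3 + 90·7 + 450·7 + 200·10 + 400·7 = 8604.
x* = 9984/1148 = 8.70, y* = 8604/1148 = 7.49.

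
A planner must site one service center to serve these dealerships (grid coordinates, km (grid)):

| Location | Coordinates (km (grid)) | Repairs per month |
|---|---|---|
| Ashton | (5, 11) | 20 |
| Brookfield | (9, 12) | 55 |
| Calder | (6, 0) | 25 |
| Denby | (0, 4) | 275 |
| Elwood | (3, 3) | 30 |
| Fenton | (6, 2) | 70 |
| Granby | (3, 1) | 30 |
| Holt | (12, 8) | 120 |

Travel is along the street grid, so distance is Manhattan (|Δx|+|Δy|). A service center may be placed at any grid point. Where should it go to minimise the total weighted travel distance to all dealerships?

(3, 4)

Manhattan distance separates: Σwᵢ(|x−xᵢ|+|y−yᵢ|) = Σwᵢ|x−xᵢ| + Σwᵢ|y−yᵢ|, so x and y are optimised independently as 1-D weighted medians.
Total weight W = 625; half = 312.5.
x-coordinate, sorted with cumulative weight:
  x=0 (Denby, w=275) cum 275
  x=3 (Elwood, w=30) cum 305
  x=3 (Granby, w=30) cum 335  ← median
  x=5 (Ashton, w=20) cum 355
  x=6 (Calder, w=25) cum 380
  x=6 (Fenton, w=70) cum 450
  x=9 (Brookfield, w=55) cum 505
  x=12 (Holt, w=120) cum 625
⇒ x* = 3
y-coordinate, sorted with cumulative weight:
  y=0 (Calder, w=25) cum 25
  y=1 (Granby, w=30) cum 55
  y=2 (Fenton, w=70) cum 125
  y=3 (Elwood, w=30) cum 155
  y=4 (Denby, w=275) cum 430  ← median
  y=8 (Holt, w=120) cum 550
  y=11 (Ashton, w=20) cum 570
  y=12 (Brookfield, w=55) cum 625
⇒ y* = 4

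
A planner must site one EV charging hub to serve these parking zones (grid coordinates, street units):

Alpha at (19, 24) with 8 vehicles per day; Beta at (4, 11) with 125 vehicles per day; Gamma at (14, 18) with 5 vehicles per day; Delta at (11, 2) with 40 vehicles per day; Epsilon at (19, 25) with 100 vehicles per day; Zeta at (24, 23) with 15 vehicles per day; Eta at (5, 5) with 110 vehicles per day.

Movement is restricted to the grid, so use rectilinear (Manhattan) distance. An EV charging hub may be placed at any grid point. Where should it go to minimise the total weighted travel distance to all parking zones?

(5, 11)

Manhattan distance separates: Σwᵢ(|x−xᵢ|+|y−yᵢ|) = Σwᵢ|x−xᵢ| + Σwᵢ|y−yᵢ|, so x and y are optimised independently as 1-D weighted medians.
Total weight W = 403; half = 201.5.
x-coordinate, sorted with cumulative weight:
  x=4 (Beta, w=125) cum 125
  x=5 (Eta, w=110) cum 235  ← median
  x=11 (Delta, w=40) cum 275
  x=14 (Gamma, w=5) cum 280
  x=19 (Alpha, w=8) cum 288
  x=19 (Epsilon, w=100) cum 388
  x=24 (Zeta, w=15) cum 403
⇒ x* = 5
y-coordinate, sorted with cumulative weight:
  y=2 (Delta, w=40) cum 40
  y=5 (Eta, w=110) cum 150
  y=11 (Beta, w=125) cum 275  ← median
  y=18 (Gamma, w=5) cum 280
  y=23 (Zeta, w=15) cum 295
  y=24 (Alpha, w=8) cum 303
  y=25 (Epsilon, w=100) cum 403
⇒ y* = 11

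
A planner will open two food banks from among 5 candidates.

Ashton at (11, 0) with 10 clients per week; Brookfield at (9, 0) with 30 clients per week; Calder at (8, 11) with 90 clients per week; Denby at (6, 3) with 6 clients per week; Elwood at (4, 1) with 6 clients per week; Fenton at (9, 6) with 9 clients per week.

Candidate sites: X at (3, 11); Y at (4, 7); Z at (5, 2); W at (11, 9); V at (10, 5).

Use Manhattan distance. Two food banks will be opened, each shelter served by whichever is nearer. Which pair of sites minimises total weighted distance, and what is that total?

Evaluate every pair (each demand assigned to the nearer of the two):
  {Z, W}: total = 779
  {X, V}: total = 804
  {W, V}: total = 804
  {X, Z}: total = 806
  {Y, W}: total = 987
  {Z, V}: total = 1002
  {X, W}: total = 1047
  {Y, V}: total = 1050
  {Y, Z}: total = 1058
  {X, Y}: total = 1076
Best pair: {Z, W} with total 779.

{Z, W}, total 779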